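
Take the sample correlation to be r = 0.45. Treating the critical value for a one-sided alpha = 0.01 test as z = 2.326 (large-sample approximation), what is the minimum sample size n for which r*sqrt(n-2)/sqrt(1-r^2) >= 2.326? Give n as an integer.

24

r√(n−2)/√(1−r²) ≥ 2.326  ⇔  n−2 ≥ (2.326)²·(1−r²)/r²
(1−r²)/r² = (1−0.2025)/0.2025 = 3.9383
n ≥ 2 + 5.410276·3.9383 = 2 + 21.3073 = 23.3073
⌈23.3073⌉ = 24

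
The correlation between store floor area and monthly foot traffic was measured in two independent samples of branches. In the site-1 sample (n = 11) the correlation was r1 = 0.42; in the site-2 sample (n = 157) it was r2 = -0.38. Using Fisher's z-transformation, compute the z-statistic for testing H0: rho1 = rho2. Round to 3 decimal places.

Fisher z-transforms: z1 = atanh(0.42) = 0.447692, z2 = atanh(-0.38) = -0.400060; difference d = 0.847752
Var(d) = 1/8 + 1/154 = 0.1250000 + 0.0064935 = 0.1314935
z = d/√Var(d) = 0.847752 / √0.1314935 = 0.847752 / 0.362620 = 2.338

2.338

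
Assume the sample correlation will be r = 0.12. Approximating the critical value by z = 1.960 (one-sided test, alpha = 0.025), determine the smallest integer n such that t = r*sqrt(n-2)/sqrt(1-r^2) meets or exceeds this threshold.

265

Need r·√(n−2)/√(1−r²) ≥ 1.960
√(n−2) ≥ 1.960·√(1−0.0144) / 0.12 = 1.960·0.992774 / 0.12 = 16.2153
n−2 ≥ 262.9360  ⇒  n ≥ 264.9360
Smallest integer n = 265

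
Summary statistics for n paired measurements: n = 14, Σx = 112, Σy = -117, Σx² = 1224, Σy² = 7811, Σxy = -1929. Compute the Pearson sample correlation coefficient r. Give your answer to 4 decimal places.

-0.6633

Numerator: nΣxy − (Σx)(Σy) = 14·(-1929) − (112)(-117) = -13902
Denominator: √[(nΣx²−(Σx)²)(nΣy²−(Σy)²)]
  nΣx²−(Σx)² = 14·1224 − 12544 = 4592;  nΣy²−(Σy)² = 14·7811 − 13689 = 95665
  √(4592·95665) = √439293680 = 20959.3340
r = -13902 / 20959.3340 = -0.6633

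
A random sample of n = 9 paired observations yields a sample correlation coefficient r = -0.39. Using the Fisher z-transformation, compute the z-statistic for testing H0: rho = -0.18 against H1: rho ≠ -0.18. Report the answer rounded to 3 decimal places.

Fisher z: atanh(-0.39) = -0.411800, atanh(-0.18) = -0.181983
z = (z_r − z_0)·√(n−3) = (-0.411800 − (-0.181983))·√6 = -0.229817 · 2.449490 = -0.563

-0.563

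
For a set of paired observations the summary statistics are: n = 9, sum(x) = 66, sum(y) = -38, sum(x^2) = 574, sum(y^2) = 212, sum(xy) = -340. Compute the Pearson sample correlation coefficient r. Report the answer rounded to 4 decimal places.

Numerator: nΣxy − (Σx)(Σy) = 9·(-340) − (66)(-38) = -552
Denominator: √[(nΣx²−(Σx)²)(nΣy²−(Σy)²)]
  nΣx²−(Σx)² = 9·574 − 4356 = 810;  nΣy²−(Σy)² = 9·212 − 1444 = 464
  √(810·464) = √375840 = 613.0579
r = -552 / 613.0579 = -0.9004

-0.9004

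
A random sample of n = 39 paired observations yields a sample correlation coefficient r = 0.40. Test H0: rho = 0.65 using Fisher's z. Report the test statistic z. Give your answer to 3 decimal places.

z_r = atanh(0.40) = 0.423649,  z_0 = atanh(0.65) = 0.775299
SE = 1/√(n−3) = 1/√36 = 0.166667
z = (z_r − z_0)/SE = (0.423649 − 0.775299) / 0.166667 = -0.351650 / 0.166667 = -2.110

-2.110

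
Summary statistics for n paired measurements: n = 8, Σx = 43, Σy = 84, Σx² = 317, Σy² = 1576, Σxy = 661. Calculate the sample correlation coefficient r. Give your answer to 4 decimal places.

Numerator: nΣxy − (Σx)(Σy) = 8·661 − (43)(84) = 1676
Denominator: √[(nΣx²−(Σx)²)(nΣy²−(Σy)²)]
  nΣx²−(Σx)² = 8·317 − 1849 = 687;  nΣy²−(Σy)² = 8·1576 − 7056 = 5552
  √(687·5552) = √3814224 = 1953.0038
r = 1676 / 1953.0038 = 0.8582

0.8582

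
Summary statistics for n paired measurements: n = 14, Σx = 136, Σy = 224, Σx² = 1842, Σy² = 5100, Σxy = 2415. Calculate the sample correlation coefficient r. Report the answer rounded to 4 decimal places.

S_xy = nΣxy − ΣxΣy = 14·2415 − 136·224 = 33810 − 30464 = 3346
S_xx = nΣx² − (Σx)² = 14·1842 − 136² = 25788 − 18496 = 7292
S_yy = nΣy² − (Σy)² = 14·5100 − 224² = 71400 − 50176 = 21224
r = S_xy / √(S_xx·S_yy) = 3346 / √(7292·21224) = 3346 / √154765408 = 3346 / 12440.4746 = 0.2690

0.2690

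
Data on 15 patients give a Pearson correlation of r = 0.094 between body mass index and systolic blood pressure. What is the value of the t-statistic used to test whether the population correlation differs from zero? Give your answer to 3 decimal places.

1 − r² = 1 − 0.008836 = 0.991164;  √(1−r²) = 0.995572
√(n−2) = √13 = 3.605551
t = r·√(n−2)/√(1−r²) = 0.094 · 3.605551 / 0.995572 = 0.340

0.340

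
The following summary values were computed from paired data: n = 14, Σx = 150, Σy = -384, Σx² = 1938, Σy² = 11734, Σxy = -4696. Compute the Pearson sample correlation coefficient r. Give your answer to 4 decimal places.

Numerator: nΣxy − (Σx)(Σy) = 14·(-4696) − (150)(-384) = -8144
Denominator: √[(nΣx²−(Σx)²)(nΣy²−(Σy)²)]
  nΣx²−(Σx)² = 14·1938 − 22500 = 4632;  nΣy²−(Σy)² = 14·11734 − 147456 = 16820
  √(4632·16820) = √77910240 = 8826.6777
r = -8144 / 8826.6777 = -0.9227

-0.9227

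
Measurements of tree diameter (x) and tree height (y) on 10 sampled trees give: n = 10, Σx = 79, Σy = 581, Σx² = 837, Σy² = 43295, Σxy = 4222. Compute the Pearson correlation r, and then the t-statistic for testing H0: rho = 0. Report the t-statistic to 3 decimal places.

-0.756

Numerator: nΣxy − (Σx)(Σy) = 10·4222 − (79)(581) = -3679
Denominator: √[(nΣx²−(Σx)²)(nΣy²−(Σy)²)]
  nΣx²−(Σx)² = 10·837 − 6241 = 2129;  nΣy²−(Σy)² = 10·43295 − 337561 = 95389
  √(2129·95389) = √203083181 = 14250.7256
r = -3679 / 14250.7256 = -0.2582
t = r·√(n−2)/√(1−r²) = -0.2582·√8 / √(1−0.066667) = -0.730300 / 0.966092 = -0.756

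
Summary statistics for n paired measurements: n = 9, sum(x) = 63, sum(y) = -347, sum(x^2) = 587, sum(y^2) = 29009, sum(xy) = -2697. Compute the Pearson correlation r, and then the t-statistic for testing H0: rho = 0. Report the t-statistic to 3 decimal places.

Numerator: nΣxy − (Σx)(Σy) = 9·(-2697) − (63)(-347) = -2412
Denominator: √[(nΣx²−(Σx)²)(nΣy²−(Σy)²)]
  nΣx²−(Σx)² = 9·587 − 3969 = 1314;  nΣy²−(Σy)² = 9·29009 − 120409 = 140672
  √(1314·140672) = √184843008 = 13595.6981
r = -2412 / 13595.6981 = -0.1774
t = r·√(n−2)/√(1−r²) = -0.1774·√7 / √(1−0.031471) = -0.469356 / 0.984139 = -0.477

-0.477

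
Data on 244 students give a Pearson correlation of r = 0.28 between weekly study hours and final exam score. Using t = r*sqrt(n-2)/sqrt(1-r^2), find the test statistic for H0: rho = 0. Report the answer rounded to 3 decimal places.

t = r·√(n−2) / √(1−r²) with r = 0.28, n = 244
  = 0.28·√242 / √(1 − 0.0784)
  = 0.28·15.556349 / 0.960000
  = 4.355778 / 0.960000 = 4.537

4.537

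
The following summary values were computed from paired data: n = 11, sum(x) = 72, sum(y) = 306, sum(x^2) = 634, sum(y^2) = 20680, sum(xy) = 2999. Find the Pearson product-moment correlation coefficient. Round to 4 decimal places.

0.7079

S_xy = nΣxy − ΣxΣy = 11·2999 − 72·306 = 32989 − 22032 = 10957
S_xx = nΣx² − (Σx)² = 11·634 − 72² = 6974 − 5184 = 1790
S_yy = nΣy² − (Σy)² = 11·20680 − 306² = 227480 − 93636 = 133844
r = S_xy / √(S_xx·S_yy) = 10957 / √(1790·133844) = 10957 / √239580760 = 10957 / 15478.3966 = 0.7079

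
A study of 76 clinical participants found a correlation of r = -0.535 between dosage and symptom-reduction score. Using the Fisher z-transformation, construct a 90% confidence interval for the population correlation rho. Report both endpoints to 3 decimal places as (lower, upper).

(-0.658, -0.384)

Fisher z: z_r = atanh(r) = ½·ln((1+(-0.535))/(1−(-0.535))) = -0.597124
SE(z) = 1/√(n−3) = 1/√73 = 0.117041
90% ⇒ z* = 1.645; margin = 1.645·0.117041 = 0.192532
CI on z-scale: (-0.789656, -0.404592)
Back-transform: tanh(-0.789656) = -0.658214, tanh(-0.404592) = -0.383871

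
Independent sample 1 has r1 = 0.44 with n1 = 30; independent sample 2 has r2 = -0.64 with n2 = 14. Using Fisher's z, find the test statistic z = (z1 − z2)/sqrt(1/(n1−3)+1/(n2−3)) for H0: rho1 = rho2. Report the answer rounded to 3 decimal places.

3.440

z1 = atanh(0.44) = 0.472231,  z2 = atanh(-0.64) = -0.758174
SE = √(1/(n1−3) + 1/(n2−3)) = √(1/27 + 1/11) = √(0.0370370 + 0.0909091) = √0.1279461 = 0.357696
z = (z1 − z2)/SE = (0.472231 − (-0.758174)) / 0.357696 = 1.230405 / 0.357696 = 3.440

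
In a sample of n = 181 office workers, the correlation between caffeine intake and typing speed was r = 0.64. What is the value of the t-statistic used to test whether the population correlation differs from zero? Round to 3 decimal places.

1 − r² = 1 − 0.4096 = 0.5904;  √(1−r²) = 0.768375
√(n−2) = √179 = 13.379088
t = r·√(n−2)/√(1−r²) = 0.64 · 13.379088 / 0.768375 = 11.144

11.144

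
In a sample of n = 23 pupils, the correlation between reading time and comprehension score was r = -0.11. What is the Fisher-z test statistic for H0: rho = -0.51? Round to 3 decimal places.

2.023

z_r = atanh(-0.11) = -0.110447,  z_0 = atanh(-0.51) = -0.562730
SE = 1/√(n−3) = 1/√20 = 0.223607
z = (z_r − z_0)/SE = (-0.110447 − (-0.562730)) / 0.223607 = 0.452283 / 0.223607 = 2.023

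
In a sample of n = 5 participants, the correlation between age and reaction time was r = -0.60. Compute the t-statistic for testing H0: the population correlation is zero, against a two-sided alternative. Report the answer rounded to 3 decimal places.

-1.299

t = r·√(n−2) / √(1−r²) with r = -0.60, n = 5
  = -0.60·√3 / √(1 − 0.3600)
  = -0.60·1.732051 / 0.800000
  = -1.039231 / 0.800000 = -1.299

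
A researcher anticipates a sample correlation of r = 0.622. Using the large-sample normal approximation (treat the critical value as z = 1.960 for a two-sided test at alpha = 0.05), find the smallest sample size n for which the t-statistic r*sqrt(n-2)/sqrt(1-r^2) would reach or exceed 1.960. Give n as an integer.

r√(n−2)/√(1−r²) ≥ 1.960  ⇔  n−2 ≥ (1.960)²·(1−r²)/r²
(1−r²)/r² = (1−0.386884)/0.386884 = 1.5848
n ≥ 2 + 3.8416·1.5848 = 2 + 6.0882 = 8.0882
⌈8.0882⌉ = 9

9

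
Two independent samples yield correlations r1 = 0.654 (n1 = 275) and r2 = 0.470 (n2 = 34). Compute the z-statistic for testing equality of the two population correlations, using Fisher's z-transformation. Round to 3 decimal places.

z1 = atanh(0.654) = 0.782257,  z2 = atanh(0.470) = 0.510070
SE = √(1/(n1−3) + 1/(n2−3)) = √(1/272 + 1/31) = √(0.0036765 + 0.0322581) = √0.0359346 = 0.189564
z = (z1 − z2)/SE = (0.782257 − 0.510070) / 0.189564 = 0.272187 / 0.189564 = 1.436

1.436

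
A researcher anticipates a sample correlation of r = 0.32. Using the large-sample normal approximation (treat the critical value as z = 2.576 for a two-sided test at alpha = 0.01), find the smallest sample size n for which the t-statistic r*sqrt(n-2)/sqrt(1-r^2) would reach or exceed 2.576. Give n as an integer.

61

r√(n−2)/√(1−r²) ≥ 2.576  ⇔  n−2 ≥ (2.576)²·(1−r²)/r²
(1−r²)/r² = (1−0.1024)/0.1024 = 8.7656
n ≥ 2 + 6.635776·8.7656 = 2 + 58.1666 = 60.1666
⌈60.1666⌉ = 61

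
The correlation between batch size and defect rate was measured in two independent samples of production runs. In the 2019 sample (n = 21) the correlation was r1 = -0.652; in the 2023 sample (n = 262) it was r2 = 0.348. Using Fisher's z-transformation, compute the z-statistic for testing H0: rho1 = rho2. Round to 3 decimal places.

Fisher z-transforms: z1 = atanh(-0.652) = -0.778770, z2 = atanh(0.348) = 0.363166; difference d = -1.141936
Var(d) = 1/18 + 1/259 = 0.0555556 + 0.0038610 = 0.0594166
z = d/√Var(d) = -1.141936 / √0.0594166 = -1.141936 / 0.243755 = -4.685

-4.685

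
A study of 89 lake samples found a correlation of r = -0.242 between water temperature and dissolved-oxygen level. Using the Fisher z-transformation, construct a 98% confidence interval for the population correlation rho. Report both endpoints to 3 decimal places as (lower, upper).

(-0.460, 0.004)

z_r = atanh(-0.242) = -0.246897;  SE = 1/√(n−3) = 1/√86 = 0.107833
z-limits: -0.246897 ± 2.326·0.107833 = -0.246897 ± 0.250820 = [-0.497717, 0.003923]
ρ-limits: (tanh -0.497717, tanh 0.003923) = (-0.460, 0.004)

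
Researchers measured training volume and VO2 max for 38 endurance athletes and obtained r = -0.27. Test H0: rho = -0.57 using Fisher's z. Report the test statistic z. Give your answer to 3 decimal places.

2.193

z_r = atanh(-0.27) = -0.276864,  z_0 = atanh(-0.57) = -0.647523
SE = 1/√(n−3) = 1/√35 = 0.169031
z = (z_r − z_0)/SE = (-0.276864 − (-0.647523)) / 0.169031 = 0.370659 / 0.169031 = 2.193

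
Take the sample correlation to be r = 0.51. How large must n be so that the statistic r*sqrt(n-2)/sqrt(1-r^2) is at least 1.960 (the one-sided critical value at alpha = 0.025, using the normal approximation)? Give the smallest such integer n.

Need r·√(n−2)/√(1−r²) ≥ 1.960
√(n−2) ≥ 1.960·√(1−0.2601) / 0.51 = 1.960·0.860174 / 0.51 = 3.3058
n−2 ≥ 10.9283  ⇒  n ≥ 12.9283
Smallest integer n = 13

13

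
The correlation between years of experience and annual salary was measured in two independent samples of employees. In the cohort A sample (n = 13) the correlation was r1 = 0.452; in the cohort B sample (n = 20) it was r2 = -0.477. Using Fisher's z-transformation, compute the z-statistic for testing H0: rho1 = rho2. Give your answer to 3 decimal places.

2.525

Fisher z-transforms: z1 = atanh(0.452) = 0.487211, z2 = atanh(-0.477) = -0.519093; difference d = 1.006304
Var(d) = 1/10 + 1/17 = 0.1000000 + 0.0588235 = 0.1588235
z = d/√Var(d) = 1.006304 / √0.1588235 = 1.006304 / 0.398527 = 2.525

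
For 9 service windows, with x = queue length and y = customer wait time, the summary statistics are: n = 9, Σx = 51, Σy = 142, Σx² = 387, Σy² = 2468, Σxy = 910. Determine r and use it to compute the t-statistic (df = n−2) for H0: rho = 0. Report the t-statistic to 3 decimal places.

Numerator: nΣxy − (Σx)(Σy) = 9·910 − (51)(142) = 948
Denominator: √[(nΣx²−(Σx)²)(nΣy²−(Σy)²)]
  nΣx²−(Σx)² = 9·387 − 2601 = 882;  nΣy²−(Σy)² = 9·2468 − 20164 = 2048
  √(882·2048) = √1806336 = 1344.0000
r = 948 / 1344.0000 = 0.7054
t = r·√(n−2)/√(1−r²) = 0.7054·√7 / √(1−0.497589) = 1.866313 / 0.708810 = 2.633

2.633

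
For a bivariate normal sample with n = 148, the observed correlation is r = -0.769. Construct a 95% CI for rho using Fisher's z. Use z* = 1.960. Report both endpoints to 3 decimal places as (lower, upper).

(-0.828, -0.694)

z_r = atanh(-0.769) = -1.017876;  SE = 1/√(n−3) = 1/√145 = 0.083045
z-limits: -1.017876 ± 1.960·0.083045 = -1.017876 ± 0.162768 = [-1.180644, -0.855108]
ρ-limits: (tanh -1.180644, tanh -0.855108) = (-0.828, -0.694)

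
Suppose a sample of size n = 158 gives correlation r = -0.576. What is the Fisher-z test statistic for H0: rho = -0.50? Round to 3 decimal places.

-1.334

Fisher z: atanh(-0.576) = -0.656456, atanh(-0.50) = -0.549306
z = (z_r − z_0)·√(n−3) = (-0.656456 − (-0.549306))·√155 = -0.107150 · 12.449900 = -1.334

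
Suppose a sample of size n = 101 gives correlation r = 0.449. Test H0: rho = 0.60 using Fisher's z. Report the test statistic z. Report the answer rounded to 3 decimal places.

Fisher z: atanh(0.449) = 0.483447, atanh(0.60) = 0.693147
z = (z_r − z_0)·√(n−3) = (0.483447 − 0.693147)·√98 = -0.209700 · 9.899495 = -2.076

-2.076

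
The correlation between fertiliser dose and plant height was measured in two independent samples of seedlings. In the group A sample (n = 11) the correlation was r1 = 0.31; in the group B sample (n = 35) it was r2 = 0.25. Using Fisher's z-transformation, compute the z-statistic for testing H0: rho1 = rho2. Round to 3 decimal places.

z1 = atanh(0.31) = 0.320545,  z2 = atanh(0.25) = 0.255413
SE = √(1/(n1−3) + 1/(n2−3)) = √(1/8 + 1/32) = √(0.1250000 + 0.0312500) = √0.1562500 = 0.395285
z = (z1 − z2)/SE = (0.320545 − 0.255413) / 0.395285 = 0.065132 / 0.395285 = 0.165

0.165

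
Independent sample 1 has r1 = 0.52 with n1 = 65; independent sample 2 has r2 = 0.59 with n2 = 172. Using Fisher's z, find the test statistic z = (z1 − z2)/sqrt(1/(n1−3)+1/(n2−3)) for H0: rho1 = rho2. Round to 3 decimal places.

z1 = atanh(0.52) = 0.576340,  z2 = atanh(0.59) = 0.677666
SE = √(1/(n1−3) + 1/(n2−3)) = √(1/62 + 1/169) = √(0.0161290 + 0.0059172) = √0.0220462 = 0.148480
z = (z1 − z2)/SE = (0.576340 − 0.677666) / 0.148480 = -0.101326 / 0.148480 = -0.682

-0.682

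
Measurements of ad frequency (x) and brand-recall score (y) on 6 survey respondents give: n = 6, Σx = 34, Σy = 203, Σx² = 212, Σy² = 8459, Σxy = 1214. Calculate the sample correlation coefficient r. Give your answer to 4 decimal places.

S_xy = nΣxy − ΣxΣy = 6·1214 − 34·203 = 7284 − 6902 = 382
S_xx = nΣx² − (Σx)² = 6·212 − 34² = 1272 − 1156 = 116
S_yy = nΣy² − (Σy)² = 6·8459 − 203² = 50754 − 41209 = 9545
r = S_xy / √(S_xx·S_yy) = 382 / √(116·9545) = 382 / √1107220 = 382 / 1052.2452 = 0.3630

0.3630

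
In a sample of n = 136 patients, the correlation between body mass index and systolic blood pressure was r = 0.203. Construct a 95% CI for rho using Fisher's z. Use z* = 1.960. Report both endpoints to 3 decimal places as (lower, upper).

z_r = atanh(0.203) = 0.205860;  SE = 1/√(n−3) = 1/√133 = 0.086711
z-limits: 0.205860 ± 1.960·0.086711 = 0.205860 ± 0.169954 = [0.035906, 0.375814]
ρ-limits: (tanh 0.035906, tanh 0.375814) = (0.036, 0.359)

(0.036, 0.359)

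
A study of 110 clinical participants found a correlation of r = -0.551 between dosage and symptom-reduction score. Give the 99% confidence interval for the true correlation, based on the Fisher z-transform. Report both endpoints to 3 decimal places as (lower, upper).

z_r = atanh(-0.551) = -0.619816;  SE = 1/√(n−3) = 1/√107 = 0.096674
z-limits: -0.619816 ± 2.576·0.096674 = -0.619816 ± 0.249032 = [-0.868848, -0.370784]
ρ-limits: (tanh -0.868848, tanh -0.370784) = (-0.701, -0.355)

(-0.701, -0.355)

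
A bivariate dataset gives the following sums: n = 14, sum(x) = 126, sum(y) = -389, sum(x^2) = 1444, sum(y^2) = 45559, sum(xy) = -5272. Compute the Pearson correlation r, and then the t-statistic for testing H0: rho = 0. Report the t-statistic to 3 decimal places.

Numerator: nΣxy − (Σx)(Σy) = 14·(-5272) − (126)(-389) = -24794
Denominator: √[(nΣx²−(Σx)²)(nΣy²−(Σy)²)]
  nΣx²−(Σx)² = 14·1444 − 15876 = 4340;  nΣy²−(Σy)² = 14·45559 − 151321 = 486505
  √(4340·486505) = √2111431700 = 45950.3177
r = -24794 / 45950.3177 = -0.5396
t = r·√(n−2)/√(1−r²) = -0.5396·√12 / √(1−0.291168) = -1.869229 / 0.841922 = -2.220

-2.220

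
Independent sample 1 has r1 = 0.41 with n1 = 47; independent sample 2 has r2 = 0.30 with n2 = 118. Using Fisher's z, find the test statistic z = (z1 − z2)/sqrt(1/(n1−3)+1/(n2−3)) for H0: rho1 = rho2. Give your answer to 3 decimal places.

Fisher z-transforms: z1 = atanh(0.41) = 0.435611, z2 = atanh(0.30) = 0.309520; difference d = 0.126091
Var(d) = 1/44 + 1/115 = 0.0227273 + 0.0086957 = 0.0314230
z = d/√Var(d) = 0.126091 / √0.0314230 = 0.126091 / 0.177265 = 0.711

0.711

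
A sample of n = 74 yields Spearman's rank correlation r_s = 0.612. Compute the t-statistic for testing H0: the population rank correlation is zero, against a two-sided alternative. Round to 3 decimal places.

1 − r_s² = 1 − 0.374544 = 0.625456;  √(1−r_s²) = 0.790858
√(n−2) = √72 = 8.485281
t = r_s·√(n−2)/√(1−r_s²) = 0.612 · 8.485281 / 0.790858 = 6.566

6.566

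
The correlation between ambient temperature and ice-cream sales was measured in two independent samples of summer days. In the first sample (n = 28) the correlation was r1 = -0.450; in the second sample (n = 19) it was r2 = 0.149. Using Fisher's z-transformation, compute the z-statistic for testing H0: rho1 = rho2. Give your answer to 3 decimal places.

-1.983

Fisher z-transforms: z1 = atanh(-0.450) = -0.484700, z2 = atanh(0.149) = 0.150118; difference d = -0.634818
Var(d) = 1/25 + 1/16 = 0.0400000 + 0.0625000 = 0.1025000
z = d/√Var(d) = -0.634818 / √0.1025000 = -0.634818 / 0.320156 = -1.983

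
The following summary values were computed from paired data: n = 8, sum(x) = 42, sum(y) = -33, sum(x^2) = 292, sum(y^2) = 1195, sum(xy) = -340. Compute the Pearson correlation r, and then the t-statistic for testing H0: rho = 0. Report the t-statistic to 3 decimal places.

Numerator: nΣxy − (Σx)(Σy) = 8·(-340) − (42)(-33) = -1334
Denominator: √[(nΣx²−(Σx)²)(nΣy²−(Σy)²)]
  nΣx²−(Σx)² = 8·292 − 1764 = 572;  nΣy²−(Σy)² = 8·1195 − 1089 = 8471
  √(572·8471) = √4845412 = 2201.2297
r = -1334 / 2201.2297 = -0.6060
t = r·√(n−2)/√(1−r²) = -0.6060·√6 / √(1−0.367236) = -1.484391 / 0.795465 = -1.866

-1.866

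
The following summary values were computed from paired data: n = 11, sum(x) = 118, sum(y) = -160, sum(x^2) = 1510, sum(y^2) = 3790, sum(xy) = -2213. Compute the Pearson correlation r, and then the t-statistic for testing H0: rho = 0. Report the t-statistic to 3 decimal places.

S_xy = nΣxy − ΣxΣy = 11·(-2213) − 118·(-160) = -24343 − (-18880) = -5463
S_xx = nΣx² − (Σx)² = 11·1510 − 118² = 16610 − 13924 = 2686
S_yy = nΣy² − (Σy)² = 11·3790 − (-160)² = 41690 − 25600 = 16090
r = S_xy / √(S_xx·S_yy) = -5463 / √(2686·16090) = -5463 / √43217740 = -5463 / 6574.0201 = -0.8310
t = r·√(n−2)/√(1−r²) = -0.8310·√9 / √(1−0.690561) = -2.493000 / 0.556272 = -4.482

-4.482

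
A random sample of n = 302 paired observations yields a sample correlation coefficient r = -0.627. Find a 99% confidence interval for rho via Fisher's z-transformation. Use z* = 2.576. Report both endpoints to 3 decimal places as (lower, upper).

z_r = atanh(-0.627) = -0.736457;  SE = 1/√(n−3) = 1/√299 = 0.057831
z-limits: -0.736457 ± 2.576·0.057831 = -0.736457 ± 0.148973 = [-0.885430, -0.587484]
ρ-limits: (tanh -0.885430, tanh -0.587484) = (-0.709, -0.528)

(-0.709, -0.528)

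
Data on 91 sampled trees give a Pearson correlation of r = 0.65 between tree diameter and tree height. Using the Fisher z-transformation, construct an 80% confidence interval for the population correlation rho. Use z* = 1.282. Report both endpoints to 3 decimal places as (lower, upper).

Fisher z: z_r = atanh(r) = ½·ln((1+0.65)/(1−0.65)) = 0.775299
SE(z) = 1/√(n−3) = 1/√88 = 0.106600
80% ⇒ z* = 1.282; margin = 1.282·0.106600 = 0.136661
CI on z-scale: (0.638638, 0.911960)
Back-transform: tanh(0.638638) = 0.563971, tanh(0.911960) = 0.722072

(0.564, 0.722)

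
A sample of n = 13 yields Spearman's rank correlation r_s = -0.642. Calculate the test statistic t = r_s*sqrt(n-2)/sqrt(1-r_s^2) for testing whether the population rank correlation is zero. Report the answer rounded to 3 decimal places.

t = r_s·√(n−2) / √(1−r_s²) with r_s = -0.642, n = 13
  = -0.642·√11 / √(1 − 0.412164)
  = -0.642·3.316625 / 0.766705
  = -2.129273 / 0.766705 = -2.777

-2.777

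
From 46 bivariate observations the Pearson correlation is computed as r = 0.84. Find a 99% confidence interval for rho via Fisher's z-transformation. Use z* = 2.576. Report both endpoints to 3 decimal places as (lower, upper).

z_r = atanh(0.84) = 1.221174;  SE = 1/√(n−3) = 1/√43 = 0.152499
z-limits: 1.221174 ± 2.576·0.152499 = 1.221174 ± 0.392837 = [0.828337, 1.614011]
ρ-limits: (tanh 0.828337, tanh 1.614011) = (0.680, 0.924)

(0.680, 0.924)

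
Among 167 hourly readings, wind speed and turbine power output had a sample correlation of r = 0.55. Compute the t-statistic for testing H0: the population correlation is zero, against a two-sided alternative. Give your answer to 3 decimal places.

8.459

t = r·√(n−2) / √(1−r²) with r = 0.55, n = 167
  = 0.55·√165 / √(1 − 0.3025)
  = 0.55·12.845233 / 0.835165
  = 7.064878 / 0.835165 = 8.459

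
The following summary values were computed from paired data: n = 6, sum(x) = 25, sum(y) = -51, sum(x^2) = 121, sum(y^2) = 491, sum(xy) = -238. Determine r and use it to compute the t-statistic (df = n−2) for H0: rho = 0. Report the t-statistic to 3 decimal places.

S_xy = nΣxy − ΣxΣy = 6·(-238) − 25·(-51) = -1428 − (-1275) = -153
S_xx = nΣx² − (Σx)² = 6·121 − 25² = 726 − 625 = 101
S_yy = nΣy² − (Σy)² = 6·491 − (-51)² = 2946 − 2601 = 345
r = S_xy / √(S_xx·S_yy) = -153 / √(101·345) = -153 / √34845 = -153 / 186.6682 = -0.8196
t = r·√(n−2)/√(1−r²) = -0.8196·√4 / √(1−0.671744) = -1.639200 / 0.572936 = -2.861

-2.861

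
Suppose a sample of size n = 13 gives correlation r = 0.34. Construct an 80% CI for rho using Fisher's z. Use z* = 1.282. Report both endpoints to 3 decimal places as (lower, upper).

Fisher z: z_r = atanh(r) = ½·ln((1+0.34)/(1−0.34)) = 0.354093
SE(z) = 1/√(n−3) = 1/√10 = 0.316228
80% ⇒ z* = 1.282; margin = 1.282·0.316228 = 0.405404
CI on z-scale: (-0.051311, 0.759497)
Back-transform: tanh(-0.051311) = -0.051266, tanh(0.759497) = 0.640781

(-0.051, 0.641)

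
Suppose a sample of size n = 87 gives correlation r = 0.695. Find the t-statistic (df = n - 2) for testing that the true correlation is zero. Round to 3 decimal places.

8.912

t = r·√(n−2) / √(1−r²) with r = 0.695, n = 87
  = 0.695·√85 / √(1 − 0.483025)
  = 0.695·9.219544 / 0.719010
  = 6.407583 / 0.719010 = 8.912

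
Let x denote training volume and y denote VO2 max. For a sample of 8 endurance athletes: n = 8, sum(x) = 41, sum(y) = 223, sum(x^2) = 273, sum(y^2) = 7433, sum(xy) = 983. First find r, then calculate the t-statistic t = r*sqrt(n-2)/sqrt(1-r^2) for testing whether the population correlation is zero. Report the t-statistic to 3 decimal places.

-1.735

S_xy = nΣxy − ΣxΣy = 8·983 − 41·223 = 7864 − 9143 = -1279
S_xx = nΣx² − (Σx)² = 8·273 − 41² = 2184 − 1681 = 503
S_yy = nΣy² − (Σy)² = 8·7433 − 223² = 59464 − 49729 = 9735
r = S_xy / √(S_xx·S_yy) = -1279 / √(503·9735) = -1279 / √4896705 = -1279 / 2212.8500 = -0.5780
t = r·√(n−2)/√(1−r²) = -0.5780·√6 / √(1−0.334084) = -1.415805 / 0.816037 = -1.735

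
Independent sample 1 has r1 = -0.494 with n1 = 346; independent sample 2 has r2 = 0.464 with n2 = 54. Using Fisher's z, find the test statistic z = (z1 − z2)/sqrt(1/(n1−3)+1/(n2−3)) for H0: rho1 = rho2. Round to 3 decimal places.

-6.955

Fisher z-transforms: z1 = atanh(-0.494) = -0.541338, z2 = atanh(0.464) = 0.502397; difference d = -1.043735
Var(d) = 1/343 + 1/51 = 0.0029155 + 0.0196078 = 0.0225233
z = d/√Var(d) = -1.043735 / √0.0225233 = -1.043735 / 0.150078 = -6.955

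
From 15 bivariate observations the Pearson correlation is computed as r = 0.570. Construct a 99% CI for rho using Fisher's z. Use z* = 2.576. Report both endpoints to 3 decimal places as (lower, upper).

Fisher z: z_r = atanh(r) = ½·ln((1+0.570)/(1−0.570)) = 0.647523
SE(z) = 1/√(n−3) = 1/√12 = 0.288675
99% ⇒ z* = 2.576; margin = 2.576·0.288675 = 0.743627
CI on z-scale: (-0.096104, 1.391150)
Back-transform: tanh(-0.096104) = -0.095809, tanh(1.391150) = 0.883424

(-0.096, 0.883)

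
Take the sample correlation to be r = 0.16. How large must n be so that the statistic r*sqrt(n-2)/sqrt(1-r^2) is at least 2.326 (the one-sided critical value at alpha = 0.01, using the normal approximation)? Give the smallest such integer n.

Need r·√(n−2)/√(1−r²) ≥ 2.326
√(n−2) ≥ 2.326·√(1−0.0256) / 0.16 = 2.326·0.987117 / 0.16 = 14.3502
n−2 ≥ 205.9282  ⇒  n ≥ 207.9282
Smallest integer n = 208

208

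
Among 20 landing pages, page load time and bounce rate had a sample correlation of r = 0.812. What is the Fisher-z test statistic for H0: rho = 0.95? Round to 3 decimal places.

-2.882

z_r = atanh(0.812) = 1.132872,  z_0 = atanh(0.95) = 1.831781
SE = 1/√(n−3) = 1/√17 = 0.242536
z = (z_r − z_0)/SE = (1.132872 − 1.831781) / 0.242536 = -0.698909 / 0.242536 = -2.882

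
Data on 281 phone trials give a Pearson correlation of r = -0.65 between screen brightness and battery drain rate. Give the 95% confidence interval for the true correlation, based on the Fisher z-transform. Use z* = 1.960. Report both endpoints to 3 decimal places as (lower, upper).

(-0.713, -0.577)

z_r = atanh(-0.65) = -0.775299;  SE = 1/√(n−3) = 1/√278 = 0.059976
z-limits: -0.775299 ± 1.960·0.059976 = -0.775299 ± 0.117553 = [-0.892852, -0.657746]
ρ-limits: (tanh -0.892852, tanh -0.657746) = (-0.713, -0.577)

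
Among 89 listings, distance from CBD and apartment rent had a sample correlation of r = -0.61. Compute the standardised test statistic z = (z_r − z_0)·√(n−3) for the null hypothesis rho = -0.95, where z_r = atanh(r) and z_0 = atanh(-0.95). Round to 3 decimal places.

10.413

Fisher z: atanh(-0.61) = -0.708921, atanh(-0.95) = -1.831781
z = (z_r − z_0)·√(n−3) = (-0.708921 − (-1.831781))·√86 = 1.122860 · 9.273618 = 10.413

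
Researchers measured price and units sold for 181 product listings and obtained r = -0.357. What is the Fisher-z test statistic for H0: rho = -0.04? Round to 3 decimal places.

z_r = atanh(-0.357) = -0.373443,  z_0 = atanh(-0.04) = -0.040021
SE = 1/√(n−3) = 1/√178 = 0.074953
z = (z_r − z_0)/SE = (-0.373443 − (-0.040021)) / 0.074953 = -0.333422 / 0.074953 = -4.448

-4.448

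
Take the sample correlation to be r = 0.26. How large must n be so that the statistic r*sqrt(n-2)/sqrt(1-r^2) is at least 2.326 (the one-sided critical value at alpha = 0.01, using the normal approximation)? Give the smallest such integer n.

77

Need r·√(n−2)/√(1−r²) ≥ 2.326
√(n−2) ≥ 2.326·√(1−0.0676) / 0.26 = 2.326·0.965609 / 0.26 = 8.6385
n−2 ≥ 74.6237  ⇒  n ≥ 76.6237
Smallest integer n = 77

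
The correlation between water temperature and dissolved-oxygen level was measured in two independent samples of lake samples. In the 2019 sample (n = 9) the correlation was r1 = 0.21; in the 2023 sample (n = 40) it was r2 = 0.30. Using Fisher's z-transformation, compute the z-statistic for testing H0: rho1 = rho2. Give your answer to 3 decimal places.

z1 = atanh(0.21) = 0.213171,  z2 = atanh(0.30) = 0.309520
SE = √(1/(n1−3) + 1/(n2−3)) = √(1/6 + 1/37) = √(0.1666667 + 0.0270270) = √0.1936937 = 0.440106
z = (z1 − z2)/SE = (0.213171 − 0.309520) / 0.440106 = -0.096349 / 0.440106 = -0.219

-0.219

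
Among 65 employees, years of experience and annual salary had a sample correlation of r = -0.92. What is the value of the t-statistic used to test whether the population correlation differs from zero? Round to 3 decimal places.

-18.632

t = r·√(n−2) / √(1−r²) with r = -0.92, n = 65
  = -0.92·√63 / √(1 − 0.8464)
  = -0.92·7.937254 / 0.391918
  = -7.302274 / 0.391918 = -18.632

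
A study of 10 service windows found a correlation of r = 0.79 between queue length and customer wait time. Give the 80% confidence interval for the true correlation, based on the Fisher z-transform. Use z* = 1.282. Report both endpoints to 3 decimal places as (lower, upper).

z_r = atanh(0.79) = 1.071432;  SE = 1/√(n−3) = 1/√7 = 0.377964
z-limits: 1.071432 ± 1.282·0.377964 = 1.071432 ± 0.484550 = [0.586882, 1.555982]
ρ-limits: (tanh 0.586882, tanh 1.555982) = (0.528, 0.915)

(0.528, 0.915)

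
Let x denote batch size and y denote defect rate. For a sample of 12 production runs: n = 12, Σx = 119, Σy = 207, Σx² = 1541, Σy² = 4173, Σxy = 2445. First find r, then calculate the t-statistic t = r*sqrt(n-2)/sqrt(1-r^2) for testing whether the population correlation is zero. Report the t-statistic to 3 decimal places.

Numerator: nΣxy − (Σx)(Σy) = 12·2445 − (119)(207) = 4707
Denominator: √[(nΣx²−(Σx)²)(nΣy²−(Σy)²)]
  nΣx²−(Σx)² = 12·1541 − 14161 = 4331;  nΣy²−(Σy)² = 12·4173 − 42849 = 7227
  √(4331·7227) = √31300137 = 5594.6525
r = 4707 / 5594.6525 = 0.8413
t = r·√(n−2)/√(1−r²) = 0.8413·√10 / √(1−0.707786) = 2.660424 / 0.540568 = 4.922

4.922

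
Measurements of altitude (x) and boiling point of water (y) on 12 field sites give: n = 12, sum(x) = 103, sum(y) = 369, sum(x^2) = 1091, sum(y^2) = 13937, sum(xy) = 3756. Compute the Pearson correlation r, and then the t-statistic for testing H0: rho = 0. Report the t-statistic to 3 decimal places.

4.279

S_xy = nΣxy − ΣxΣy = 12·3756 − 103·369 = 45072 − 38007 = 7065
S_xx = nΣx² − (Σx)² = 12·1091 − 103² = 13092 − 10609 = 2483
S_yy = nΣy² − (Σy)² = 12·13937 − 369² = 167244 − 136161 = 31083
r = S_xy / √(S_xx·S_yy) = 7065 / √(2483·31083) = 7065 / √77179089 = 7065 / 8785.1630 = 0.8042
t = r·√(n−2)/√(1−r²) = 0.8042·√10 / √(1−0.646738) = 2.543104 / 0.594358 = 4.279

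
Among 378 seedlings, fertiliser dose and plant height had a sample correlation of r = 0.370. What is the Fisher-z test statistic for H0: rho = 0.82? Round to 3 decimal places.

Fisher z: atanh(0.370) = 0.388423, atanh(0.82) = 1.156817
z = (z_r − z_0)·√(n−3) = (0.388423 − 1.156817)·√375 = -0.768394 · 19.364917 = -14.880

-14.880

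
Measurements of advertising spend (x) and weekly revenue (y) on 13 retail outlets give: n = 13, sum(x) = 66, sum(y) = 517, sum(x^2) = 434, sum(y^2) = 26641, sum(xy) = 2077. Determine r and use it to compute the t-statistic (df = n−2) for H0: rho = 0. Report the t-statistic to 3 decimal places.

-3.309

S_xy = nΣxy − ΣxΣy = 13·2077 − 66·517 = 27001 − 34122 = -7121
S_xx = nΣx² − (Σx)² = 13·434 − 66² = 5642 − 4356 = 1286
S_yy = nΣy² − (Σy)² = 13·26641 − 517² = 346333 − 267289 = 79044
r = S_xy / √(S_xx·S_yy) = -7121 / √(1286·79044) = -7121 / √101650584 = -7121 / 10082.1914 = -0.7063
t = r·√(n−2)/√(1−r²) = -0.7063·√11 / √(1−0.498860) = -2.342532 / 0.707912 = -3.309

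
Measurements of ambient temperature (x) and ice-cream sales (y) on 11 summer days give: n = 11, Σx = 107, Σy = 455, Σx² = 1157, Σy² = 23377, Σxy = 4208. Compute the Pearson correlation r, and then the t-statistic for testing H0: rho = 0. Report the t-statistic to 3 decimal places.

Numerator: nΣxy − (Σx)(Σy) = 11·4208 − (107)(455) = -2397
Denominator: √[(nΣx²−(Σx)²)(nΣy²−(Σy)²)]
  nΣx²−(Σx)² = 11·1157 − 11449 = 1278;  nΣy²−(Σy)² = 11·23377 − 207025 = 50122
  √(1278·50122) = √64055916 = 8003.4940
r = -2397 / 8003.4940 = -0.2995
t = r·√(n−2)/√(1−r²) = -0.2995·√9 / √(1−0.089700) = -0.898500 / 0.954096 = -0.942

-0.942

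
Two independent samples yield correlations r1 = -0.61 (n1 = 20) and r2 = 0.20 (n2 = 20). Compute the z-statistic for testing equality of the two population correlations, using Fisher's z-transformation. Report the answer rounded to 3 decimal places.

z1 = atanh(-0.61) = -0.708921,  z2 = atanh(0.20) = 0.202733
SE = √(1/(n1−3) + 1/(n2−3)) = √(1/17 + 1/17) = √(0.0588235 + 0.0588235) = √0.1176470 = 0.342997
z = (z1 − z2)/SE = (-0.708921 − 0.202733) / 0.342997 = -0.911654 / 0.342997 = -2.658

-2.658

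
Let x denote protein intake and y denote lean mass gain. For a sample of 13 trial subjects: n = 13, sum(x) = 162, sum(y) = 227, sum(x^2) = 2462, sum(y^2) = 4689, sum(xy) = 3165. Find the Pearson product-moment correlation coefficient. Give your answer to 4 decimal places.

0.5930

S_xy = nΣxy − ΣxΣy = 13·3165 − 162·227 = 41145 − 36774 = 4371
S_xx = nΣx² − (Σx)² = 13·2462 − 162² = 32006 − 26244 = 5762
S_yy = nΣy² − (Σy)² = 13·4689 − 227² = 60957 − 51529 = 9428
r = S_xy / √(S_xx·S_yy) = 4371 / √(5762·9428) = 4371 / √54324136 = 4371 / 7370.4909 = 0.5930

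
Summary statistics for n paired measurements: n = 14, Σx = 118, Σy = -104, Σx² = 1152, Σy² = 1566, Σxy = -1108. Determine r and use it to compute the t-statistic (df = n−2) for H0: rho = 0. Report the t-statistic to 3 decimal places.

S_xy = nΣxy − ΣxΣy = 14·(-1108) − 118·(-104) = -15512 − (-12272) = -3240
S_xx = nΣx² − (Σx)² = 14·1152 − 118² = 16128 − 13924 = 2204
S_yy = nΣy² − (Σy)² = 14·1566 − (-104)² = 21924 − 10816 = 11108
r = S_xy / √(S_xx·S_yy) = -3240 / √(2204·11108) = -3240 / √24482032 = -3240 / 4947.9321 = -0.6548
t = r·√(n−2)/√(1−r²) = -0.6548·√12 / √(1−0.428763) = -2.268294 / 0.755802 = -3.001

-3.001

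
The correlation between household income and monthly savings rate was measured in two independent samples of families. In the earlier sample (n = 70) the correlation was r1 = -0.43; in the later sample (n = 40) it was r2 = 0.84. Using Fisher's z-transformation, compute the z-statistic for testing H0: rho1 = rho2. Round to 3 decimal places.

z1 = atanh(-0.43) = -0.459897,  z2 = atanh(0.84) = 1.221174
SE = √(1/(n1−3) + 1/(n2−3)) = √(1/67 + 1/37) = √(0.0149254 + 0.0270270) = √0.0419524 = 0.204823
z = (z1 − z2)/SE = (-0.459897 − 1.221174) / 0.204823 = -1.681071 / 0.204823 = -8.207

-8.207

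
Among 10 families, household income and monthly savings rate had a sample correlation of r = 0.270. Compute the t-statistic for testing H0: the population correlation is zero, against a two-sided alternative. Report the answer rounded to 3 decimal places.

1 − r² = 1 − 0.072900 = 0.927100;  √(1−r²) = 0.962860
√(n−2) = √8 = 2.828427
t = r·√(n−2)/√(1−r²) = 0.270 · 2.828427 / 0.962860 = 0.793

0.793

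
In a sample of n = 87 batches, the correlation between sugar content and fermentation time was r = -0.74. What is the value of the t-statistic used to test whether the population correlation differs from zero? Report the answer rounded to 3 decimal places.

1 − r² = 1 − 0.5476 = 0.4524;  √(1−r²) = 0.672607
√(n−2) = √85 = 9.219544
t = r·√(n−2)/√(1−r²) = -0.74 · 9.219544 / 0.672607 = -10.143

-10.143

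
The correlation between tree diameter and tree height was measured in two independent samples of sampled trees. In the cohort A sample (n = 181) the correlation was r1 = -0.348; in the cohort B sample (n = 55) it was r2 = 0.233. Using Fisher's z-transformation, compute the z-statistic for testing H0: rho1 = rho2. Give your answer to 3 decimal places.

Fisher z-transforms: z1 = atanh(-0.348) = -0.363166, z2 = atanh(0.233) = 0.237359; difference d = -0.600525
Var(d) = 1/178 + 1/52 = 0.0056180 + 0.0192308 = 0.0248488
z = d/√Var(d) = -0.600525 / √0.0248488 = -0.600525 / 0.157635 = -3.810

-3.810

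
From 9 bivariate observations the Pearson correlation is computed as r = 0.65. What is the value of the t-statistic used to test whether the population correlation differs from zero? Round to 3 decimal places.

2.263

1 − r² = 1 − 0.4225 = 0.5775;  √(1−r²) = 0.759934
√(n−2) = √7 = 2.645751
t = r·√(n−2)/√(1−r²) = 0.65 · 2.645751 / 0.759934 = 2.263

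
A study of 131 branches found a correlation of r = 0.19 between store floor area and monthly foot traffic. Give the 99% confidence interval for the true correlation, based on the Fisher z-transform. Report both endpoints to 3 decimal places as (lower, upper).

(-0.035, 0.397)

Fisher z: z_r = atanh(r) = ½·ln((1+0.19)/(1−0.19)) = 0.192337
SE(z) = 1/√(n−3) = 1/√128 = 0.088388
99% ⇒ z* = 2.576; margin = 2.576·0.088388 = 0.227687
CI on z-scale: (-0.035350, 0.420024)
Back-transform: tanh(-0.035350) = -0.035335, tanh(0.420024) = 0.396951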